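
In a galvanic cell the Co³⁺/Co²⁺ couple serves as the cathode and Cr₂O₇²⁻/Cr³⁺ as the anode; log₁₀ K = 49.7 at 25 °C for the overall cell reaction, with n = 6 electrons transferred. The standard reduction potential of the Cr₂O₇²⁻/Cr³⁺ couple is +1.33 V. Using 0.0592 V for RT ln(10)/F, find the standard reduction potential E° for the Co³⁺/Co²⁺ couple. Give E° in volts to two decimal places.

E°cell = (0.0592/n)·log K = (0.0592/6)(49.7) = +0.490 V.
Since Co³⁺/Co²⁺ is the cathode and Cr₂O₇²⁻/Cr³⁺ the anode, E°cell = E°(Co³⁺/Co²⁺) − E°(Cr₂O₇²⁻/Cr³⁺).
So E°(Co³⁺/Co²⁺) = E°cell + E°(Cr₂O₇²⁻/Cr³⁺) = +0.490 + (+1.33) = +1.82 V.

+1.82 V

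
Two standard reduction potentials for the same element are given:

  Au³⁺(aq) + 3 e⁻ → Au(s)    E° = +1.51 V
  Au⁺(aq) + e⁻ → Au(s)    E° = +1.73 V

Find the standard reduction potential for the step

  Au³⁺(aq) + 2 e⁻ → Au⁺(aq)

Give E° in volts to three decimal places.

Sequential free energies add, so n₃E°₃ = n₁E°₁ + n₂E°₂.
With n₃ = 3, and the known step contributing 1×(+1.73) V, the unknown satisfies 2·E° = 3×(+1.51) − 1×(+1.73) = +2.800.
E° = +2.800 / 2 = +1.400 V.

+1.400 V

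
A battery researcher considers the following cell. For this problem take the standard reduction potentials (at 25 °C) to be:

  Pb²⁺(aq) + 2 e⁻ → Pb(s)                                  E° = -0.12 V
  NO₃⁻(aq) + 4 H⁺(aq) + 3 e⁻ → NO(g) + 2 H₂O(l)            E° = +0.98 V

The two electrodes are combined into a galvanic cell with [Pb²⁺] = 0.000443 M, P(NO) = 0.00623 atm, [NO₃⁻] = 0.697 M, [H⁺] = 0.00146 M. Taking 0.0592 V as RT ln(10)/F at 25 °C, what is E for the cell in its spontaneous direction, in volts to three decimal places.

NO₃⁻/NO is the cathode (higher E°), Pb²⁺/Pb the anode: E°cell = +0.98 − (-0.12) = +1.10 V, n = 6.
Overall: 2 NO₃⁻(aq) + 8 H⁺(aq) + 3 Pb(s) → 2 NO(g) + 4 H₂O(l) + 3 Pb²⁺(aq)
Q = P(NO)^2·[Pb²⁺]^3 / ([NO₃⁻]^2·[H⁺]^8); log Q = 8.527.
E = E° − (0.0592/n) log Q = +1.10 − (0.0592/6)(8.527) = +1.016 V.

+1.016 V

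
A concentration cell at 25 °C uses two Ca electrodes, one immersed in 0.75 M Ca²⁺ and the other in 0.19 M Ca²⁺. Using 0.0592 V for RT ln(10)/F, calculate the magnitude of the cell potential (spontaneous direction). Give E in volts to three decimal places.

For a concentration cell E°cell = 0. The 0.75 M side is the cathode (reduction is favoured where [Ca²⁺] is higher).
With n = 2, E = −(0.0592/2) log([Ca²⁺]ₐₙ/[Ca²⁺]꜀ₐₜ) = −(0.0592/2) log(0.19/0.75) = −(0.0592/2)(-0.596) = +0.018 V.

+0.018 V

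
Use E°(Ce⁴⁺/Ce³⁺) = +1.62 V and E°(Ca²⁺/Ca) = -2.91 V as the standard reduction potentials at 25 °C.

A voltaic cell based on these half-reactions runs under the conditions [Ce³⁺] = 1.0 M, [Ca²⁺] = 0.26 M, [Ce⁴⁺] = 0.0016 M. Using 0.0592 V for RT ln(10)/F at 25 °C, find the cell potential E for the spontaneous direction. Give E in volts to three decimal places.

Ce⁴⁺/Ce³⁺ is the cathode (higher E°), Ca²⁺/Ca the anode: E°cell = +1.62 − (-2.91) = +4.53 V, n = 2.
Overall: 2 Ce⁴⁺(aq) + Ca(s) → 2 Ce³⁺(aq) + Ca²⁺(aq)
Q = [Ce³⁺]^2·[Ca²⁺] / ([Ce⁴⁺]^2); log Q = 5.007.
E = E° − (0.0592/n) log Q = +4.53 − (0.0592/2)(5.007) = +4.382 V.

+4.382 V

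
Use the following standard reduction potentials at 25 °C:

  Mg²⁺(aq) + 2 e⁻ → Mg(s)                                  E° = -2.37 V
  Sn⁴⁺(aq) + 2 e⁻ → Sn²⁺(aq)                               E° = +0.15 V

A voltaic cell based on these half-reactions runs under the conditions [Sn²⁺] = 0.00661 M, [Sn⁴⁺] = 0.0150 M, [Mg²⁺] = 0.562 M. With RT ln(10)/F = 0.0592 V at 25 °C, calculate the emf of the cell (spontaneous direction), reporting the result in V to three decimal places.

+2.538 V

Sn⁴⁺/Sn²⁺ is the cathode (higher E°), Mg²⁺/Mg the anode: E°cell = +0.15 − (-2.37) = +2.52 V, n = 2.
Overall: Sn⁴⁺(aq) + Mg(s) → Sn²⁺(aq) + Mg²⁺(aq)
Q = [Sn²⁺]·[Mg²⁺] / ([Sn⁴⁺]); log Q = -0.606.
E = E° − (0.0592/n) log Q = +2.52 − (0.0592/2)(-0.606) = +2.538 V.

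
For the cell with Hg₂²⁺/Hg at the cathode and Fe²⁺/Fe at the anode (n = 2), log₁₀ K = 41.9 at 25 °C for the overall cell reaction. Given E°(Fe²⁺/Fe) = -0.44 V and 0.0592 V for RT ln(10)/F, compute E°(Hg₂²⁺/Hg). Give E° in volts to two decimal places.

+0.80 V

E°cell = (0.0592/n)·log K = (0.0592/2)(41.9) = +1.240 V.
Since Hg₂²⁺/Hg is the cathode and Fe²⁺/Fe the anode, E°cell = E°(Hg₂²⁺/Hg) − E°(Fe²⁺/Fe).
So E°(Hg₂²⁺/Hg) = E°cell + E°(Fe²⁺/Fe) = +1.240 + (-0.44) = +0.80 V.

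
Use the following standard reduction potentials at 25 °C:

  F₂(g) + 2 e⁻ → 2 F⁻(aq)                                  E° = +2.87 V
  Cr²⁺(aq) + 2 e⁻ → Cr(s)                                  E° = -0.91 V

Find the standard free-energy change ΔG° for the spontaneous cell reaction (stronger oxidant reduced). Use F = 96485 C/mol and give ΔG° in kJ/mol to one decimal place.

F₂/F⁻ (E° = +2.87 V) is the cathode; Cr²⁺/Cr (E° = -0.91 V) is the anode, so E°cell = +3.78 V.
Balancing electrons gives n = 2 (lcm of 2 and 2).
ΔG° = −nFE° = −(2)(96485)(+3.78) = -729,427 J = -729.4 kJ/mol.

-729.4 kJ/mol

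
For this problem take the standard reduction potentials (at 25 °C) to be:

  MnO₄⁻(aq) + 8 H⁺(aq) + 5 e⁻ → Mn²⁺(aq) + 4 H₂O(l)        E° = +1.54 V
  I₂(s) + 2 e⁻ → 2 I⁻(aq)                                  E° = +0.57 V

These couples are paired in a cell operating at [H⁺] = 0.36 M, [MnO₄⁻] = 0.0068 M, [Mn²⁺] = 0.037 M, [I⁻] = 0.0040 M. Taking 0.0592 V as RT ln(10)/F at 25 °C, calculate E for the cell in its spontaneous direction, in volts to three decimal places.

MnO₄⁻/Mn²⁺ is the cathode (higher E°), I₂/I⁻ the anode: E°cell = +1.54 − (+0.57) = +0.97 V, n = 10.
Overall: 2 MnO₄⁻(aq) + 16 H⁺(aq) + 10 I⁻(aq) → 2 Mn²⁺(aq) + 8 H₂O(l) + 5 I₂(s)
Q = [Mn²⁺]^2 / ([MnO₄⁻]^2·[H⁺]^16·[I⁻]^10); log Q = 32.550.
E = E° − (0.0592/n) log Q = +0.97 − (0.0592/10)(32.550) = +0.777 V.

+0.777 V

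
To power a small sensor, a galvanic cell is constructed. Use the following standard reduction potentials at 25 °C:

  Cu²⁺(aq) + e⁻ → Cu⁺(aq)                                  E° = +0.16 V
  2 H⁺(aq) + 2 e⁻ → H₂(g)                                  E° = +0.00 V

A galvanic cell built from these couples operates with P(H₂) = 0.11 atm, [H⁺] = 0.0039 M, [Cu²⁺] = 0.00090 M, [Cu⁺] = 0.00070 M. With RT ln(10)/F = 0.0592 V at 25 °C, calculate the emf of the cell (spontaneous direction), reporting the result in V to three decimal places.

Cu²⁺/Cu⁺ is the cathode (higher E°), H⁺/H₂ the anode: E°cell = +0.16 − (+0.00) = +0.16 V, n = 2.
Overall: 2 Cu²⁺(aq) + H₂(g) → 2 Cu⁺(aq) + 2 H⁺(aq)
Q = [Cu⁺]^2·[H⁺]^2 / ([Cu²⁺]^2·P(H₂)); log Q = -4.078.
E = E° − (0.0592/n) log Q = +0.16 − (0.0592/2)(-4.078) = +0.281 V.

+0.281 V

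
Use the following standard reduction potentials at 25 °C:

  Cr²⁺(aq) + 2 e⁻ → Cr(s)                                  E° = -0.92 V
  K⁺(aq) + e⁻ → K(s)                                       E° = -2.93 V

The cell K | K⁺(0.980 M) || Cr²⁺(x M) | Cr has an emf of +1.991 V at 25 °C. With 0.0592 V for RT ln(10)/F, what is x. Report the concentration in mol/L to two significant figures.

0.22 M

Cr²⁺/Cr is the cathode, K⁺/K the anode: E°cell = +2.01 V, n = 2.
Overall reaction: Cr²⁺(aq) + 2 K(s) → Cr(s) + 2 K⁺(aq); Q = [K⁺]^2/[Cr²⁺]^1.
From E = E° − (0.0592/n) log Q: log Q = (E° − E)·n/0.0592 = (+2.01 − (+1.991))·2/0.0592 = 0.6419.
So 1·log[Cr²⁺] = 2·log(0.98) − log Q = -0.0175 − (0.6419) = -0.6594; [Cr²⁺] = 10^(-0.6594) ≈ 0.22 M.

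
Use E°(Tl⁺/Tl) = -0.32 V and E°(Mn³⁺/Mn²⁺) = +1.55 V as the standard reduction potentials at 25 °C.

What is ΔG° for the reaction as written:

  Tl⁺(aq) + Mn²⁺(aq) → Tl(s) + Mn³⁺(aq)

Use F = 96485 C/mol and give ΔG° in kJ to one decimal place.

+180.4 kJ

As written, Tl⁺/Tl is reduced (cathode) and Mn³⁺/Mn²⁺ is oxidised (anode), so E°cell = (-0.32) − (+1.55) = -1.87 V.
Balancing electrons gives n = 1.
ΔG° = −nFE° = −(1)(96485)(-1.87) = 180,427 J = +180.4 kJ.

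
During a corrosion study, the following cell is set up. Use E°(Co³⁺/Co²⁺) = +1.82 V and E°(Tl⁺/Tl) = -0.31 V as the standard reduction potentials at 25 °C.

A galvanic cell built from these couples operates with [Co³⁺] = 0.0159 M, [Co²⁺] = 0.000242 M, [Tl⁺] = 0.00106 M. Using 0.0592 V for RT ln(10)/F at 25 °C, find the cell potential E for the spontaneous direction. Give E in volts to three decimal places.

+2.414 V

Co³⁺/Co²⁺ is the cathode (higher E°), Tl⁺/Tl the anode: E°cell = +1.82 − (-0.31) = +2.13 V, n = 1.
Overall: Co³⁺(aq) + Tl(s) → Co²⁺(aq) + Tl⁺(aq)
Q = [Co²⁺]·[Tl⁺] / ([Co³⁺]); log Q = -4.792.
E = E° − (0.0592/n) log Q = +2.13 − (0.0592/1)(-4.792) = +2.414 V.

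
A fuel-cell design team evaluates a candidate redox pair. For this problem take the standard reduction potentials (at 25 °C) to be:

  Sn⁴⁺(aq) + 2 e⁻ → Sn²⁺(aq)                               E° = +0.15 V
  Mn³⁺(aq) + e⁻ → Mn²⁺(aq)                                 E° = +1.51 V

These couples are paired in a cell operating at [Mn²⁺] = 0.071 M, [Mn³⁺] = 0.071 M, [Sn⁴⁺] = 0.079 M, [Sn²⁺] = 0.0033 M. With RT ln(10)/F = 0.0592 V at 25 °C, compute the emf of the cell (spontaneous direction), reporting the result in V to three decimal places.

Mn³⁺/Mn²⁺ is the cathode (higher E°), Sn⁴⁺/Sn²⁺ the anode: E°cell = +1.51 − (+0.15) = +1.36 V, n = 2.
Overall: 2 Mn³⁺(aq) + Sn²⁺(aq) → 2 Mn²⁺(aq) + Sn⁴⁺(aq)
Q = [Mn²⁺]^2·[Sn⁴⁺] / ([Mn³⁺]^2·[Sn²⁺]); log Q = 1.379.
E = E° − (0.0592/n) log Q = +1.36 − (0.0592/2)(1.379) = +1.319 V.

+1.319 V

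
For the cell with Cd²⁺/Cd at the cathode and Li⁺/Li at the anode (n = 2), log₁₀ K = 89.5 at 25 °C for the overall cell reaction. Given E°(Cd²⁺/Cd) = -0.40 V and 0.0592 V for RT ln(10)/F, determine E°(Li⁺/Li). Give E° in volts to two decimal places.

E°cell = (0.0592/n)·log K = (0.0592/2)(89.5) = +2.649 V.
Since Cd²⁺/Cd is the cathode and Li⁺/Li the anode, E°cell = E°(Cd²⁺/Cd) − E°(Li⁺/Li).
So E°(Li⁺/Li) = E°(Cd²⁺/Cd) − E°cell = (-0.40) − (+2.649) = -3.05 V.

-3.05 V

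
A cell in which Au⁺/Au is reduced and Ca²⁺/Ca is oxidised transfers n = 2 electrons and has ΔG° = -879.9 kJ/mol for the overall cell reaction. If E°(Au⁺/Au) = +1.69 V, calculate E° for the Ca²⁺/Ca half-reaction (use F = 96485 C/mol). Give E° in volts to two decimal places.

E°cell = −ΔG°/(nF) = −(-879.9×10³)/((2)(96485)) = +4.560 V.
Since Au⁺/Au is the cathode and Ca²⁺/Ca the anode, E°cell = E°(Au⁺/Au) − E°(Ca²⁺/Ca).
So E°(Ca²⁺/Ca) = E°(Au⁺/Au) − E°cell = (+1.69) − (+4.560) = -2.87 V.

-2.87 V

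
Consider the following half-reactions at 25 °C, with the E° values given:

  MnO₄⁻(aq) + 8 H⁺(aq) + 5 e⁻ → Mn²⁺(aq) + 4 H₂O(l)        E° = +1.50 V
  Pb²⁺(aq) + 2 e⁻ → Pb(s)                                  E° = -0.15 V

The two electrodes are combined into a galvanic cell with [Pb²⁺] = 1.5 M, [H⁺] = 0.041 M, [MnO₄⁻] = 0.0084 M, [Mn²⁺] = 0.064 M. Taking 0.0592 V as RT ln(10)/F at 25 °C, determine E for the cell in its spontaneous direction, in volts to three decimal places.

MnO₄⁻/Mn²⁺ is the cathode (higher E°), Pb²⁺/Pb the anode: E°cell = +1.50 − (-0.15) = +1.65 V, n = 10.
Overall: 2 MnO₄⁻(aq) + 16 H⁺(aq) + 5 Pb(s) → 2 Mn²⁺(aq) + 8 H₂O(l) + 5 Pb²⁺(aq)
Q = [Mn²⁺]^2·[Pb²⁺]^5 / ([MnO₄⁻]^2·[H⁺]^16); log Q = 24.840.
E = E° − (0.0592/n) log Q = +1.65 − (0.0592/10)(24.840) = +1.503 V.

+1.503 V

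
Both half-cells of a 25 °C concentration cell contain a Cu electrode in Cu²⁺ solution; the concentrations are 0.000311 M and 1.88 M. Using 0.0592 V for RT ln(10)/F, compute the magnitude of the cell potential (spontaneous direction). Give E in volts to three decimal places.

For a concentration cell E°cell = 0. The 1.88 M side is the cathode (reduction is favoured where [Cu²⁺] is higher).
With n = 2, E = −(0.0592/2) log([Cu²⁺]ₐₙ/[Cu²⁺]꜀ₐₜ) = −(0.0592/2) log(0.000311/1.88) = −(0.0592/2)(-3.781) = +0.112 V.

+0.112 V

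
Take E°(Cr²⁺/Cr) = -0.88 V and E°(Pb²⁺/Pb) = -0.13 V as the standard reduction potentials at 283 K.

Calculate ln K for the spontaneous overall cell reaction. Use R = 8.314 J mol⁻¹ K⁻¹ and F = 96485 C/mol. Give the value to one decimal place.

61.5

Cathode: Pb²⁺/Pb; anode: Cr²⁺/Cr. E°cell = (-0.13) − (-0.88) = +0.75 V, with n = 2.
ΔG° = −nFE° = −RT ln K, so ln K = nFE°/(RT) = (2)(96485)(+0.75) / ((8.314)(283)) = 61.511.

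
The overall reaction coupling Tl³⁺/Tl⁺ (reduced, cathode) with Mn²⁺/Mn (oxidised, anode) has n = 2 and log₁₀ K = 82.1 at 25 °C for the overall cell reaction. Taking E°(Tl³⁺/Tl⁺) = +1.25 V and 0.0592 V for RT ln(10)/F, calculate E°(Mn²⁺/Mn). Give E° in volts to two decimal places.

E°cell = (0.0592/n)·log K = (0.0592/2)(82.1) = +2.430 V.
Since Tl³⁺/Tl⁺ is the cathode and Mn²⁺/Mn the anode, E°cell = E°(Tl³⁺/Tl⁺) − E°(Mn²⁺/Mn).
So E°(Mn²⁺/Mn) = E°(Tl³⁺/Tl⁺) − E°cell = (+1.25) − (+2.430) = -1.18 V.

-1.18 V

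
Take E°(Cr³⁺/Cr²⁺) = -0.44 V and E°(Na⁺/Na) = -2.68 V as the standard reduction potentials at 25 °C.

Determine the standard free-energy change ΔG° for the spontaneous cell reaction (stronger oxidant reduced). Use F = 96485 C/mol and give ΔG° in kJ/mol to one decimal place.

-216.1 kJ/mol

Cr³⁺/Cr²⁺ (E° = -0.44 V) is the cathode; Na⁺/Na (E° = -2.68 V) is the anode, so E°cell = +2.24 V.
Balancing electrons gives n = 1 (lcm of 1 and 1).
ΔG° = −nFE° = −(1)(96485)(+2.24) = -216,126 J = -216.1 kJ/mol.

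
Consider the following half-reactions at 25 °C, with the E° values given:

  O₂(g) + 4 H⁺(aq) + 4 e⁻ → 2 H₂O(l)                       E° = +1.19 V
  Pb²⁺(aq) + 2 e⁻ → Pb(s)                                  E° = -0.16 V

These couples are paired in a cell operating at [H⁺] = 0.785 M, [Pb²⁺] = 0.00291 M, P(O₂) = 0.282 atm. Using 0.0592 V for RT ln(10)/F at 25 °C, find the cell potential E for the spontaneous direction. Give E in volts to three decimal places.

+1.411 V

O₂/H₂O is the cathode (higher E°), Pb²⁺/Pb the anode: E°cell = +1.19 − (-0.16) = +1.35 V, n = 4.
Overall: O₂(g) + 4 H⁺(aq) + 2 Pb(s) → 2 H₂O(l) + 2 Pb²⁺(aq)
Q = [Pb²⁺]^2 / (P(O₂)·[H⁺]^4); log Q = -4.102.
E = E° − (0.0592/n) log Q = +1.35 − (0.0592/4)(-4.102) = +1.411 V.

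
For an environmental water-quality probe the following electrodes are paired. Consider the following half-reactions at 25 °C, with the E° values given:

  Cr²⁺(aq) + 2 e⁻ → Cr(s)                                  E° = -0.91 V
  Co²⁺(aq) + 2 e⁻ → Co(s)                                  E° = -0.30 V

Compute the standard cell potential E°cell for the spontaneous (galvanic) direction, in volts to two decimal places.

+0.61 V

The Co²⁺/Co couple has the higher reduction potential, so it is the cathode; Cr²⁺/Cr is oxidised at the anode.
E°cell = E°(cathode) − E°(anode) = (-0.30) − (-0.91) = +0.61 V.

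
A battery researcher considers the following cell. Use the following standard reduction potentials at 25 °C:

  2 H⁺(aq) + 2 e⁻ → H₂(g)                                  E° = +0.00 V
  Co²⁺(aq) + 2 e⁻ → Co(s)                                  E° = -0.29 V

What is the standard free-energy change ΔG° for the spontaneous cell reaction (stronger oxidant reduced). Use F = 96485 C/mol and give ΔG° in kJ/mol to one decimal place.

H⁺/H₂ (E° = +0.00 V) is the cathode; Co²⁺/Co (E° = -0.29 V) is the anode, so E°cell = +0.29 V.
Balancing electrons gives n = 2 (lcm of 2 and 2).
ΔG° = −nFE° = −(2)(96485)(+0.29) = -55,961 J = -56.0 kJ/mol.

-56.0 kJ/mol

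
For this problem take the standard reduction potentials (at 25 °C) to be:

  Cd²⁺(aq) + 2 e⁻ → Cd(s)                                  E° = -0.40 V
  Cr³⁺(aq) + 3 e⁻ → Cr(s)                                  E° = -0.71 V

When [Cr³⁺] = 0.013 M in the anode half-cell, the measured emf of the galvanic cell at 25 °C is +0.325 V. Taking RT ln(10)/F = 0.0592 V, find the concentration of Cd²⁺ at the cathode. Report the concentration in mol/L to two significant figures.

0.18 M

Cd²⁺/Cd is the cathode, Cr³⁺/Cr the anode: E°cell = +0.31 V, n = 6.
Overall reaction: 3 Cd²⁺(aq) + 2 Cr(s) → 3 Cd(s) + 2 Cr³⁺(aq); Q = [Cr³⁺]^2/[Cd²⁺]^3.
From E = E° − (0.0592/n) log Q: log Q = (E° − E)·n/0.0592 = (+0.31 − (+0.325))·6/0.0592 = -1.5203.
So 3·log[Cd²⁺] = 2·log(0.013) − log Q = -3.7721 − (-1.5203) = -2.2518; log[Cd²⁺] = -2.2518 / 3 = -0.7506; [Cd²⁺] = 10^(-0.7506) ≈ 0.18 M.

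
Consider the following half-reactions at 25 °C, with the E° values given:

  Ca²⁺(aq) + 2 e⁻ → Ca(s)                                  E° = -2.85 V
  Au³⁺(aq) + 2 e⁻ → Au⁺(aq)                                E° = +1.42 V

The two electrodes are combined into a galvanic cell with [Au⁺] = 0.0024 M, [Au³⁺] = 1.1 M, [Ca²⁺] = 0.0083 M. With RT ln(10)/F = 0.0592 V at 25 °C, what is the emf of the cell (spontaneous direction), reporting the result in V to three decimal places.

+4.410 V

Au³⁺/Au⁺ is the cathode (higher E°), Ca²⁺/Ca the anode: E°cell = +1.42 − (-2.85) = +4.27 V, n = 2.
Overall: Au³⁺(aq) + Ca(s) → Au⁺(aq) + Ca²⁺(aq)
Q = [Au⁺]·[Ca²⁺] / ([Au³⁺]); log Q = -4.742.
E = E° − (0.0592/n) log Q = +4.27 − (0.0592/2)(-4.742) = +4.410 V.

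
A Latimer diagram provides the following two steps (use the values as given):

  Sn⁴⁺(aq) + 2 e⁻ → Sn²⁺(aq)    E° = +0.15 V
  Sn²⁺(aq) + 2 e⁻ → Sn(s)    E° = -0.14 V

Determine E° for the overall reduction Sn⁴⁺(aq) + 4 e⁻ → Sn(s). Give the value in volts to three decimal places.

+0.005 V

Since ΔG° = −nFE° is additive over sequential reductions, n₃E°₃ = n₁E°₁ + n₂E°₂.
E°₃ = (2×+0.15 + 2×-0.14) / 4 = (+0.020) / 4 = +0.005 V.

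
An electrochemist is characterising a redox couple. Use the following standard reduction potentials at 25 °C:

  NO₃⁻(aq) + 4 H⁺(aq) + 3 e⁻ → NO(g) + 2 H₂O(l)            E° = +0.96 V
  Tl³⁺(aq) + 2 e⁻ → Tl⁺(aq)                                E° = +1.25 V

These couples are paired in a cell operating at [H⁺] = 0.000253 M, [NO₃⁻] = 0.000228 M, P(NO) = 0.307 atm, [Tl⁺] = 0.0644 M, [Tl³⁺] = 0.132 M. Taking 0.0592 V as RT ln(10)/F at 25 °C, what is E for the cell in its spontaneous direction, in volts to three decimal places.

Tl³⁺/Tl⁺ is the cathode (higher E°), NO₃⁻/NO the anode: E°cell = +1.25 − (+0.96) = +0.29 V, n = 6.
Overall: 3 Tl³⁺(aq) + 2 NO(g) + 4 H₂O(l) → 3 Tl⁺(aq) + 2 NO₃⁻(aq) + 8 H⁺(aq)
Q = [Tl⁺]^3·[NO₃⁻]^2·[H⁺]^8 / ([Tl³⁺]^3·P(NO)^2); log Q = -35.969.
E = E° − (0.0592/n) log Q = +0.29 − (0.0592/6)(-35.969) = +0.645 V.

+0.645 V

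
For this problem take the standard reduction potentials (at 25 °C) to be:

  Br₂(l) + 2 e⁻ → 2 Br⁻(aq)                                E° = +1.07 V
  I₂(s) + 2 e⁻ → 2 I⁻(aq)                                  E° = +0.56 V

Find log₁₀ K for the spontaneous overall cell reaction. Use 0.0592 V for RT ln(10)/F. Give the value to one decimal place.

17.2

Cathode: Br₂/Br⁻; anode: I₂/I⁻. E°cell = +0.51 V, n = 2.
log K = nE°cell / 0.0592 = (2)(+0.51) / 0.0592 = 17.2.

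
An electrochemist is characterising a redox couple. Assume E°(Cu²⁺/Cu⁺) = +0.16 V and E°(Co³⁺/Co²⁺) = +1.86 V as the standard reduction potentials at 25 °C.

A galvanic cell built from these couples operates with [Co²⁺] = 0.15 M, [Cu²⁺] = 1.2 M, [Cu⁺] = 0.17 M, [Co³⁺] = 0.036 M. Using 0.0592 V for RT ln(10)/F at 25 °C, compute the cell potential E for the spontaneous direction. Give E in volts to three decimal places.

+1.613 V

Co³⁺/Co²⁺ is the cathode (higher E°), Cu²⁺/Cu⁺ the anode: E°cell = +1.86 − (+0.16) = +1.70 V, n = 1.
Overall: Co³⁺(aq) + Cu⁺(aq) → Co²⁺(aq) + Cu²⁺(aq)
Q = [Co²⁺]·[Cu²⁺] / ([Co³⁺]·[Cu⁺]); log Q = 1.469.
E = E° − (0.0592/n) log Q = +1.70 − (0.0592/1)(1.469) = +1.613 V.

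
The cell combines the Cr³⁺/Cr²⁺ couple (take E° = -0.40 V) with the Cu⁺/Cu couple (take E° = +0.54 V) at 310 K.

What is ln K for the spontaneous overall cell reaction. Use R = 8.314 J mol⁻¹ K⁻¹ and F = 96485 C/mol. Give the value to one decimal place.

Cathode: Cu⁺/Cu; anode: Cr³⁺/Cr²⁺. E°cell = (+0.54) − (-0.40) = +0.94 V, with n = 1.
ΔG° = −nFE° = −RT ln K, so ln K = nFE°/(RT) = (1)(96485)(+0.94) / ((8.314)(310)) = 35.190.

35.2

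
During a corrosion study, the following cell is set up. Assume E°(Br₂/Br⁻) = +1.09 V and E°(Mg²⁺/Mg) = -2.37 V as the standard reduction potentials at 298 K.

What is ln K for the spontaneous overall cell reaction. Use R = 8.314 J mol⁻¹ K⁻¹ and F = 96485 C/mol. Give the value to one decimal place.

269.5

Cathode: Br₂/Br⁻; anode: Mg²⁺/Mg. E°cell = (+1.09) − (-2.37) = +3.46 V, with n = 2.
ΔG° = −nFE° = −RT ln K, so ln K = nFE°/(RT) = (2)(96485)(+3.46) / ((8.314)(298)) = 269.488.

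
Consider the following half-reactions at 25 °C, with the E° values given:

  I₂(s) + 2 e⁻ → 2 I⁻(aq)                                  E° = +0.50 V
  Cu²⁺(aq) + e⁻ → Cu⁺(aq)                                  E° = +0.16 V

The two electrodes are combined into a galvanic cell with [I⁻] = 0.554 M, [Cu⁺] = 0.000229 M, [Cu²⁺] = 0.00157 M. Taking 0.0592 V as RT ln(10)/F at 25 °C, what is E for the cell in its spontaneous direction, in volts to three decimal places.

I₂/I⁻ is the cathode (higher E°), Cu²⁺/Cu⁺ the anode: E°cell = +0.50 − (+0.16) = +0.34 V, n = 2.
Overall: I₂(s) + 2 Cu⁺(aq) → 2 I⁻(aq) + 2 Cu²⁺(aq)
Q = [I⁻]^2·[Cu²⁺]^2 / ([Cu⁺]^2); log Q = 1.159.
E = E° − (0.0592/n) log Q = +0.34 − (0.0592/2)(1.159) = +0.306 V.

+0.306 V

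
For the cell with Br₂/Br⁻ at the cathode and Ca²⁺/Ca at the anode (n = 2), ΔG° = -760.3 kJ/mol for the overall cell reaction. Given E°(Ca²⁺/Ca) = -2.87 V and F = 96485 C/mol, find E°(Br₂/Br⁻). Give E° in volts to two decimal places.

E°cell = −ΔG°/(nF) = −(-760.3×10³)/((2)(96485)) = +3.940 V.
Since Br₂/Br⁻ is the cathode and Ca²⁺/Ca the anode, E°cell = E°(Br₂/Br⁻) − E°(Ca²⁺/Ca).
So E°(Br₂/Br⁻) = E°cell + E°(Ca²⁺/Ca) = +3.940 + (-2.87) = +1.07 V.

+1.07 V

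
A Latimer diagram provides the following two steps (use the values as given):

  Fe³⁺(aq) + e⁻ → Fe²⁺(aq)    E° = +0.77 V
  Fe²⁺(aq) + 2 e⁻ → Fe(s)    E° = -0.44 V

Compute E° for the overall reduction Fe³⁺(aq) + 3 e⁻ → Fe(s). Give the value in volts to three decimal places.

-0.037 V

Since ΔG° = −nFE° is additive over sequential reductions, n₃E°₃ = n₁E°₁ + n₂E°₂.
E°₃ = (1×+0.77 + 2×-0.44) / 3 = (-0.110) / 3 = -0.037 V.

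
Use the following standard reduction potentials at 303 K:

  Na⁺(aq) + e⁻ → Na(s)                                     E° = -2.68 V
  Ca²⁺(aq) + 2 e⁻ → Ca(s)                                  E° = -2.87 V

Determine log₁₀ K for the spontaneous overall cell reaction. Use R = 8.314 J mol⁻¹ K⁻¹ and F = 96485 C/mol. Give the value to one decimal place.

Cathode: Na⁺/Na; anode: Ca²⁺/Ca. E°cell = (-2.68) − (-2.87) = +0.19 V, with n = 2.
ΔG° = −nFE° = −RT ln K, so ln K = nFE°/(RT) = (2)(96485)(+0.19) / ((8.314)(303)) = 14.554.
log₁₀ K = 14.554 / ln 10 = 6.3.

6.3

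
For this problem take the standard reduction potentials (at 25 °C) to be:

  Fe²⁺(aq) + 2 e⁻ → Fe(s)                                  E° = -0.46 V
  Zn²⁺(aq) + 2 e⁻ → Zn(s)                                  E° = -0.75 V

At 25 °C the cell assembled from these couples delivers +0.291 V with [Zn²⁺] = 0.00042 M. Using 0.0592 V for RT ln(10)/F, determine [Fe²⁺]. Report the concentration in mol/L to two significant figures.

Fe²⁺/Fe is the cathode, Zn²⁺/Zn the anode: E°cell = +0.29 V, n = 2.
Overall reaction: Fe²⁺(aq) + Zn(s) → Fe(s) + Zn²⁺(aq); Q = [Zn²⁺]^1/[Fe²⁺]^1.
From E = E° − (0.0592/n) log Q: log Q = (E° − E)·n/0.0592 = (+0.29 − (+0.291))·2/0.0592 = -0.0338.
So 1·log[Fe²⁺] = 1·log(0.00042) − log Q = -3.3768 − (-0.0338) = -3.3430; [Fe²⁺] = 10^(-3.3430) ≈ 0.00045 M.

0.00045 M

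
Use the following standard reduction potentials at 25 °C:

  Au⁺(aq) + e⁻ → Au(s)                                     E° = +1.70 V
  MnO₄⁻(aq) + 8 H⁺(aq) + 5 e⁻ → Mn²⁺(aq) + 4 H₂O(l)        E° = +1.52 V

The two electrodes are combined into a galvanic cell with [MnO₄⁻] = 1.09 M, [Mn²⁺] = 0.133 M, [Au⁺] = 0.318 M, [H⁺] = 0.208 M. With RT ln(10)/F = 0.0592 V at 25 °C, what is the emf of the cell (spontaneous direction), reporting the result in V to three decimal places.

+0.204 V

Au⁺/Au is the cathode (higher E°), MnO₄⁻/Mn²⁺ the anode: E°cell = +1.70 − (+1.52) = +0.18 V, n = 5.
Overall: 5 Au⁺(aq) + Mn²⁺(aq) + 4 H₂O(l) → 5 Au(s) + MnO₄⁻(aq) + 8 H⁺(aq)
Q = [MnO₄⁻]·[H⁺]^8 / ([Au⁺]^5·[Mn²⁺]); log Q = -2.054.
E = E° − (0.0592/n) log Q = +0.18 − (0.0592/5)(-2.054) = +0.204 V.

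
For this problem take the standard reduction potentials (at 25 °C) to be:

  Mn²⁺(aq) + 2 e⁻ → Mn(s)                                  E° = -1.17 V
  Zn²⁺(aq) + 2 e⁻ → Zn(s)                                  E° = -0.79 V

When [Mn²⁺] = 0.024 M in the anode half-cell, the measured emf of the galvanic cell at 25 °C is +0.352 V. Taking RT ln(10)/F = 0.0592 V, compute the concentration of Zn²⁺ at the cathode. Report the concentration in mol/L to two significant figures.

0.0027 M

Zn²⁺/Zn is the cathode, Mn²⁺/Mn the anode: E°cell = +0.38 V, n = 2.
Overall reaction: Zn²⁺(aq) + Mn(s) → Zn(s) + Mn²⁺(aq); Q = [Mn²⁺]^1/[Zn²⁺]^1.
From E = E° − (0.0592/n) log Q: log Q = (E° − E)·n/0.0592 = (+0.38 − (+0.352))·2/0.0592 = 0.9459.
So 1·log[Zn²⁺] = 1·log(0.024) − log Q = -1.6198 − (0.9459) = -2.5657; [Zn²⁺] = 10^(-2.5657) ≈ 0.0027 M.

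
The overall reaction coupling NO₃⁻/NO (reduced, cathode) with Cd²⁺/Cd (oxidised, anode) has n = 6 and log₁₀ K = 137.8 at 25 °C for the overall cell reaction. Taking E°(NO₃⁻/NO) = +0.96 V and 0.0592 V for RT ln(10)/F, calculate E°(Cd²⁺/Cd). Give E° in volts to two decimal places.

-0.40 V

E°cell = (0.0592/n)·log K = (0.0592/6)(137.8) = +1.360 V.
Since NO₃⁻/NO is the cathode and Cd²⁺/Cd the anode, E°cell = E°(NO₃⁻/NO) − E°(Cd²⁺/Cd).
So E°(Cd²⁺/Cd) = E°(NO₃⁻/NO) − E°cell = (+0.96) − (+1.360) = -0.40 V.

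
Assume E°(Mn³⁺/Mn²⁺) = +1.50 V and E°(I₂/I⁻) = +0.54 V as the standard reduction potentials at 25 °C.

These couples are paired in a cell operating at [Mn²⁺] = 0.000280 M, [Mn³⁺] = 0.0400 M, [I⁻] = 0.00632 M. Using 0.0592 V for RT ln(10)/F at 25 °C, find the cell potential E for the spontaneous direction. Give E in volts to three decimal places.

Mn³⁺/Mn²⁺ is the cathode (higher E°), I₂/I⁻ the anode: E°cell = +1.50 − (+0.54) = +0.96 V, n = 2.
Overall: 2 Mn³⁺(aq) + 2 I⁻(aq) → 2 Mn²⁺(aq) + I₂(s)
Q = [Mn²⁺]^2 / ([Mn³⁺]^2·[I⁻]^2); log Q = 0.089.
E = E° − (0.0592/n) log Q = +0.96 − (0.0592/2)(0.089) = +0.957 V.

+0.957 V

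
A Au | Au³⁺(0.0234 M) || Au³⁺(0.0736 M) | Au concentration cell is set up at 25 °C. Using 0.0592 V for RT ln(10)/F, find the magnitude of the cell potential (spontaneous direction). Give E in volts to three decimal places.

+0.010 V

For a concentration cell E°cell = 0. The 0.0736 M side is the cathode (reduction is favoured where [Au³⁺] is higher).
With n = 3, E = −(0.0592/3) log([Au³⁺]ₐₙ/[Au³⁺]꜀ₐₜ) = −(0.0592/3) log(0.0234/0.0736) = −(0.0592/3)(-0.498) = +0.010 V.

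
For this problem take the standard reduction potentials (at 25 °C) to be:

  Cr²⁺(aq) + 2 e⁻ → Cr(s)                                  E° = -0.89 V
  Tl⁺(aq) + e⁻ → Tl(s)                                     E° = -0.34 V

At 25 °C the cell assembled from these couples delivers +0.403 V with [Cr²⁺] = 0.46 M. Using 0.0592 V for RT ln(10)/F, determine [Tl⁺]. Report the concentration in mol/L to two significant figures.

0.0022 M

Tl⁺/Tl is the cathode, Cr²⁺/Cr the anode: E°cell = +0.55 V, n = 2.
Overall reaction: 2 Tl⁺(aq) + Cr(s) → 2 Tl(s) + Cr²⁺(aq); Q = [Cr²⁺]^1/[Tl⁺]^2.
From E = E° − (0.0592/n) log Q: log Q = (E° − E)·n/0.0592 = (+0.55 − (+0.403))·2/0.0592 = 4.9662.
So 2·log[Tl⁺] = 1·log(0.46) − log Q = -0.3372 − (4.9662) = -5.3034; log[Tl⁺] = -5.3034 / 2 = -2.6517; [Tl⁺] = 10^(-2.6517) ≈ 0.0022 M.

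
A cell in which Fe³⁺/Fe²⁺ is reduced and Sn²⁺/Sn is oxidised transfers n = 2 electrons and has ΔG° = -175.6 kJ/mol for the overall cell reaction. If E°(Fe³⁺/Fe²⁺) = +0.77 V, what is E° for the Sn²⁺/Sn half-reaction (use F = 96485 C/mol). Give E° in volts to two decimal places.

-0.14 V

E°cell = −ΔG°/(nF) = −(-175.6×10³)/((2)(96485)) = +0.910 V.
Since Fe³⁺/Fe²⁺ is the cathode and Sn²⁺/Sn the anode, E°cell = E°(Fe³⁺/Fe²⁺) − E°(Sn²⁺/Sn).
So E°(Sn²⁺/Sn) = E°(Fe³⁺/Fe²⁺) − E°cell = (+0.77) − (+0.910) = -0.14 V.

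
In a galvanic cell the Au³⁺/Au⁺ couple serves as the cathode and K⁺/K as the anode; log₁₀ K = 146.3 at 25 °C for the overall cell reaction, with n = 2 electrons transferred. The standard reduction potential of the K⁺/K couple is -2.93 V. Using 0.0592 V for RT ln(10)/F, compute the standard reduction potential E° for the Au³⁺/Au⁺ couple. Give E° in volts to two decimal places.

+1.40 V

E°cell = (0.0592/n)·log K = (0.0592/2)(146.3) = +4.330 V.
Since Au³⁺/Au⁺ is the cathode and K⁺/K the anode, E°cell = E°(Au³⁺/Au⁺) − E°(K⁺/K).
So E°(Au³⁺/Au⁺) = E°cell + E°(K⁺/K) = +4.330 + (-2.93) = +1.40 V.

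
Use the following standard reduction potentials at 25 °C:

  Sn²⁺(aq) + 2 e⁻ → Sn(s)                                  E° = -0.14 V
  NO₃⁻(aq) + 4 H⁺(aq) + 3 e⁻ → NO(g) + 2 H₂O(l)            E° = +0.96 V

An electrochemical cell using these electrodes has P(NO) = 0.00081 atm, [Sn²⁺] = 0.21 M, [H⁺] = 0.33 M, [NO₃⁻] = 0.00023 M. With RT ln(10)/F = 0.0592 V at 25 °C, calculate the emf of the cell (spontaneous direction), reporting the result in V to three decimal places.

NO₃⁻/NO is the cathode (higher E°), Sn²⁺/Sn the anode: E°cell = +0.96 − (-0.14) = +1.10 V, n = 6.
Overall: 2 NO₃⁻(aq) + 8 H⁺(aq) + 3 Sn(s) → 2 NO(g) + 4 H₂O(l) + 3 Sn²⁺(aq)
Q = P(NO)^2·[Sn²⁺]^3 / ([NO₃⁻]^2·[H⁺]^8); log Q = 2.912.
E = E° − (0.0592/n) log Q = +1.10 − (0.0592/6)(2.912) = +1.071 V.

+1.071 V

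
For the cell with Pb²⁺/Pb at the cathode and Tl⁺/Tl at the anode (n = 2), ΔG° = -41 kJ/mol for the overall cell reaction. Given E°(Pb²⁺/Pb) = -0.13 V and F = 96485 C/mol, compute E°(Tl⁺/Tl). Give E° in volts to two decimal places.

E°cell = −ΔG°/(nF) = −(-41×10³)/((2)(96485)) = +0.212 V.
Since Pb²⁺/Pb is the cathode and Tl⁺/Tl the anode, E°cell = E°(Pb²⁺/Pb) − E°(Tl⁺/Tl).
So E°(Tl⁺/Tl) = E°(Pb²⁺/Pb) − E°cell = (-0.13) − (+0.212) = -0.34 V.

-0.34 V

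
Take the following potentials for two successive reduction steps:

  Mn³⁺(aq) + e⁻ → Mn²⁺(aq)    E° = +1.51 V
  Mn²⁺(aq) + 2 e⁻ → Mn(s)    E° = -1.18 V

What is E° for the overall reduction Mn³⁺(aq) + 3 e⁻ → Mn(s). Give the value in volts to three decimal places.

Adding the free-energy changes (−nFE°) of the two steps gives −n₃FE°₃ = −n₁FE°₁ − n₂FE°₂.
E°₃ = (1×+1.51 + 2×-1.18) / 3 = (-0.850) / 3 = -0.283 V.

-0.283 V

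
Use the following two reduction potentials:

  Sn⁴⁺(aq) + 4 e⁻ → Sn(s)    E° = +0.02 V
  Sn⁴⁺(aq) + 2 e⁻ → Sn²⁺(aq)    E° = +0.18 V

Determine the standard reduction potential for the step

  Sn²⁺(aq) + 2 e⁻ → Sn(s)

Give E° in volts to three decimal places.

-0.140 V

Sequential free energies add, so n₃E°₃ = n₁E°₁ + n₂E°₂.
With n₃ = 4, and the known step contributing 2×(+0.18) V, the unknown satisfies 2·E° = 4×(+0.02) − 2×(+0.18) = -0.280.
E° = -0.280 / 2 = -0.140 V.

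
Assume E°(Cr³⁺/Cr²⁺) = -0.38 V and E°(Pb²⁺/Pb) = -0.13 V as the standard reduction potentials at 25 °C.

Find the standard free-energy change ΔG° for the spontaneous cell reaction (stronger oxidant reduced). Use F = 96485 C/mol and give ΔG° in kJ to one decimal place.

-48.2 kJ

Pb²⁺/Pb (E° = -0.13 V) is the cathode; Cr³⁺/Cr²⁺ (E° = -0.38 V) is the anode, so E°cell = +0.25 V.
Balancing electrons gives n = 2 (lcm of 2 and 1).
ΔG° = −nFE° = −(2)(96485)(+0.25) = -48,242 J = -48.2 kJ.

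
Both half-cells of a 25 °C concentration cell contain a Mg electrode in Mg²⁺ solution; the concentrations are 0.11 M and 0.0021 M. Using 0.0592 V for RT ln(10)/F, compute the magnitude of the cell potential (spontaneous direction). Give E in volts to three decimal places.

For a concentration cell E°cell = 0. The 0.11 M side is the cathode (reduction is favoured where [Mg²⁺] is higher).
With n = 2, E = −(0.0592/2) log([Mg²⁺]ₐₙ/[Mg²⁺]꜀ₐₜ) = −(0.0592/2) log(0.0021/0.11) = −(0.0592/2)(-1.719) = +0.051 V.

+0.051 V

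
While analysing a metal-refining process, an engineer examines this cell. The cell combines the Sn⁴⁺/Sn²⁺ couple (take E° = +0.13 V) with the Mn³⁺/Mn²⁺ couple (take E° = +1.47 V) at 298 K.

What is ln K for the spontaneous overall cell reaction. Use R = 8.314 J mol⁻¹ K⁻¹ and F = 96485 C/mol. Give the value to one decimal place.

104.4

Cathode: Mn³⁺/Mn²⁺; anode: Sn⁴⁺/Sn²⁺. E°cell = (+1.47) − (+0.13) = +1.34 V, with n = 2.
ΔG° = −nFE° = −RT ln K, so ln K = nFE°/(RT) = (2)(96485)(+1.34) / ((8.314)(298)) = 104.368.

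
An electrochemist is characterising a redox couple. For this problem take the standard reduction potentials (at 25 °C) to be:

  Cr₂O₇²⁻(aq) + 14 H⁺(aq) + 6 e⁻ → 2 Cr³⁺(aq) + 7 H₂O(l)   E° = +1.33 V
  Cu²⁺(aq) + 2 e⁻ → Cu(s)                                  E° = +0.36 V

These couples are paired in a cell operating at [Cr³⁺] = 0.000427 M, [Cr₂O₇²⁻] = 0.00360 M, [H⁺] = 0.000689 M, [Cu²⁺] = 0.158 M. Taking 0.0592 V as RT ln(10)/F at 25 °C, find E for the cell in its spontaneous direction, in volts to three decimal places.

+0.599 V

Cr₂O₇²⁻/Cr³⁺ is the cathode (higher E°), Cu²⁺/Cu the anode: E°cell = +1.33 − (+0.36) = +0.97 V, n = 6.
Overall: Cr₂O₇²⁻(aq) + 14 H⁺(aq) + 3 Cu(s) → 2 Cr³⁺(aq) + 7 H₂O(l) + 3 Cu²⁺(aq)
Q = [Cr³⁺]^2·[Cu²⁺]^3 / ([Cr₂O₇²⁻]·[H⁺]^14); log Q = 37.565.
E = E° − (0.0592/n) log Q = +0.97 − (0.0592/6)(37.565) = +0.599 V.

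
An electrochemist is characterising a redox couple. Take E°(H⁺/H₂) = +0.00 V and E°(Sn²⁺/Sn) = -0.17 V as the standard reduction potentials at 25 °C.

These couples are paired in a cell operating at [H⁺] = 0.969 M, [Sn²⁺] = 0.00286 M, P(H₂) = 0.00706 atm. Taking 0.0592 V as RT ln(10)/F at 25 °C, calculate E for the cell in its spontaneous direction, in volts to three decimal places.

+0.308 V

H⁺/H₂ is the cathode (higher E°), Sn²⁺/Sn the anode: E°cell = +0.00 − (-0.17) = +0.17 V, n = 2.
Overall: 2 H⁺(aq) + Sn(s) → H₂(g) + Sn²⁺(aq)
Q = P(H₂)·[Sn²⁺] / ([H⁺]^2); log Q = -4.667.
E = E° − (0.0592/n) log Q = +0.17 − (0.0592/2)(-4.667) = +0.308 V.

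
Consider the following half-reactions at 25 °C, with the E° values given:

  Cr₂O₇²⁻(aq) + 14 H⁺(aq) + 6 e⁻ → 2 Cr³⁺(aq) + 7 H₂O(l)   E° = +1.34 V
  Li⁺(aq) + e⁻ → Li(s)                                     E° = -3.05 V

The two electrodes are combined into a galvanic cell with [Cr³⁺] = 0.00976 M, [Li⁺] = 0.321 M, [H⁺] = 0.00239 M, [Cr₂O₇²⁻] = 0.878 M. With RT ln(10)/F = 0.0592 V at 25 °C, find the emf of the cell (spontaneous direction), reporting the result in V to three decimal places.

+4.096 V

Cr₂O₇²⁻/Cr³⁺ is the cathode (higher E°), Li⁺/Li the anode: E°cell = +1.34 − (-3.05) = +4.39 V, n = 6.
Overall: Cr₂O₇²⁻(aq) + 14 H⁺(aq) + 6 Li(s) → 2 Cr³⁺(aq) + 7 H₂O(l) + 6 Li⁺(aq)
Q = [Cr³⁺]^2·[Li⁺]^6 / ([Cr₂O₇²⁻]·[H⁺]^14); log Q = 29.777.
E = E° − (0.0592/n) log Q = +4.39 − (0.0592/6)(29.777) = +4.096 V.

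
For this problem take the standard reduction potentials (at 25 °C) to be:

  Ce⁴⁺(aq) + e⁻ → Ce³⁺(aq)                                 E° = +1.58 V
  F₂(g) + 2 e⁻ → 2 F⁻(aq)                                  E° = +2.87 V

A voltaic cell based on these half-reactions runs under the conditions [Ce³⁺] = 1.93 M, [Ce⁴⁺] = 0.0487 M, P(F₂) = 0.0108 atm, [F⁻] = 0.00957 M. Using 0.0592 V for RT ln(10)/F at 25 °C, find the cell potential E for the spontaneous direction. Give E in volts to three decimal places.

F₂/F⁻ is the cathode (higher E°), Ce⁴⁺/Ce³⁺ the anode: E°cell = +2.87 − (+1.58) = +1.29 V, n = 2.
Overall: F₂(g) + 2 Ce³⁺(aq) → 2 F⁻(aq) + 2 Ce⁴⁺(aq)
Q = [F⁻]^2·[Ce⁴⁺]^2 / (P(F₂)·[Ce³⁺]^2); log Q = -5.268.
E = E° − (0.0592/n) log Q = +1.29 − (0.0592/2)(-5.268) = +1.446 V.

+1.446 V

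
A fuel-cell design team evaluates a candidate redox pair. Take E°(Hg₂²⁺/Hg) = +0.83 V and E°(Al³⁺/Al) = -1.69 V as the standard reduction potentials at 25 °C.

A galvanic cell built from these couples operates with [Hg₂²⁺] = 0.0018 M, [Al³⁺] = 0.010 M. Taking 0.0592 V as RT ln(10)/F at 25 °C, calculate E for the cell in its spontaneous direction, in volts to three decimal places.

Hg₂²⁺/Hg is the cathode (higher E°), Al³⁺/Al the anode: E°cell = +0.83 − (-1.69) = +2.52 V, n = 6.
Overall: 3 Hg₂²⁺(aq) + 2 Al(s) → 6 Hg(l) + 2 Al³⁺(aq)
Q = [Al³⁺]^2 / ([Hg₂²⁺]^3); log Q = 4.234.
E = E° − (0.0592/n) log Q = +2.52 − (0.0592/6)(4.234) = +2.478 V.

+2.478 V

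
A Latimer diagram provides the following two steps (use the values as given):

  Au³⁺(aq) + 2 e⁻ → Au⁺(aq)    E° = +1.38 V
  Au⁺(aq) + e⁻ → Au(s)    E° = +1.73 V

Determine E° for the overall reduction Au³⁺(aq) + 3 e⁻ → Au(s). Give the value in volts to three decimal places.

Adding the free-energy changes (−nFE°) of the two steps gives −n₃FE°₃ = −n₁FE°₁ − n₂FE°₂.
E°₃ = (2×+1.38 + 1×+1.73) / 3 = (+4.490) / 3 = +1.497 V.

+1.497 V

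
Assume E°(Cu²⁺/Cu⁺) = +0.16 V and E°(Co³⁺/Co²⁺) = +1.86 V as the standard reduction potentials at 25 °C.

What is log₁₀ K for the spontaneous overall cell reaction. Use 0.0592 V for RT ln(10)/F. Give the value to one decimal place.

28.7

Cathode: Co³⁺/Co²⁺; anode: Cu²⁺/Cu⁺. E°cell = +1.70 V, n = 1.
log K = nE°cell / 0.0592 = (1)(+1.70) / 0.0592 = 28.7.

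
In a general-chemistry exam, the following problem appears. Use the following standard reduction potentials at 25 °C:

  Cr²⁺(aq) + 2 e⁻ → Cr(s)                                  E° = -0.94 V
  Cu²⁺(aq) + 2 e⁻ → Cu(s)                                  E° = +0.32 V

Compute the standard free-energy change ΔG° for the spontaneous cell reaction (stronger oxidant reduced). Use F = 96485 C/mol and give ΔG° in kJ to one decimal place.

-243.1 kJ

Cu²⁺/Cu (E° = +0.32 V) is the cathode; Cr²⁺/Cr (E° = -0.94 V) is the anode, so E°cell = +1.26 V.
Balancing electrons gives n = 2 (lcm of 2 and 2).
ΔG° = −nFE° = −(2)(96485)(+1.26) = -243,142 J = -243.1 kJ.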